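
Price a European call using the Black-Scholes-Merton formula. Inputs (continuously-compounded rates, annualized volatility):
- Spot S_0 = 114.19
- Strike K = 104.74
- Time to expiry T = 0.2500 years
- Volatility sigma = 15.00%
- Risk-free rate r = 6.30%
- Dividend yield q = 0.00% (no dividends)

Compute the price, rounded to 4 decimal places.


d1 = (ln(S/K) + (r - q + 0.5*sigma^2) * T) / (sigma * sqrt(T)) = 1.39926852
d2 = d1 - sigma * sqrt(T) = 1.32426852
exp(-rT) = 0.98437338; exp(-qT) = 1.00000000
C = S_0 * exp(-qT) * N(d1) - K * exp(-rT) * N(d2)
N(d1) = 0.91913376; N(d2) = 0.90729306
C = 114.1900 * 1.00000000 * 0.91913376 - 104.7400 * 0.98437338 * 0.90729306 = 11.4110

Answer: Price = 11.4110


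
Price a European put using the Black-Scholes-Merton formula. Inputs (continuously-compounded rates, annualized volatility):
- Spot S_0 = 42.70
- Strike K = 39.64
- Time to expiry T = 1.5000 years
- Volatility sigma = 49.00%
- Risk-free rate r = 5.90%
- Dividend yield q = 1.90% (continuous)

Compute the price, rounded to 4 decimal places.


Answer: Price = 6.7863

Derivation:
d1 = (ln(S/K) + (r - q + 0.5*sigma^2) * T) / (sigma * sqrt(T)) = 0.52394954
d2 = d1 - sigma * sqrt(T) = -0.07617545
exp(-rT) = 0.91530311; exp(-qT) = 0.97190229
P = K * exp(-rT) * N(-d2) - S_0 * exp(-qT) * N(-d1)
N(-d1) = 0.30015682; N(-d2) = 0.53036024
P = 39.6400 * 0.91530311 * 0.53036024 - 42.7000 * 0.97190229 * 0.30015682 = 6.7863


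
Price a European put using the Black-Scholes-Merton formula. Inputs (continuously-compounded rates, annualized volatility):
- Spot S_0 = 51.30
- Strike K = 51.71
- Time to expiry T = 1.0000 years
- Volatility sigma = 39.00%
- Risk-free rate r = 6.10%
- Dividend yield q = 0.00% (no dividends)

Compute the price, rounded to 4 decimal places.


Answer: Price = 6.4719

Derivation:
d1 = (ln(S/K) + (r - q + 0.5*sigma^2) * T) / (sigma * sqrt(T)) = 0.33099889
d2 = d1 - sigma * sqrt(T) = -0.05900111
exp(-rT) = 0.94082324; exp(-qT) = 1.00000000
P = K * exp(-rT) * N(-d2) - S_0 * exp(-qT) * N(-d1)
N(-d1) = 0.37032266; N(-d2) = 0.52352439
P = 51.7100 * 0.94082324 * 0.52352439 - 51.3000 * 1.00000000 * 0.37032266 = 6.4719


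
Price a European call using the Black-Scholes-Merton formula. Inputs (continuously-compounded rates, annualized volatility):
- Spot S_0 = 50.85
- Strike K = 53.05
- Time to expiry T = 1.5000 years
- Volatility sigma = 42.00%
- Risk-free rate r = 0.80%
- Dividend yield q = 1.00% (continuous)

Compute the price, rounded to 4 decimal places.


d1 = (ln(S/K) + (r - q + 0.5*sigma^2) * T) / (sigma * sqrt(T)) = 0.16902501
d2 = d1 - sigma * sqrt(T) = -0.34536783
exp(-rT) = 0.98807171; exp(-qT) = 0.98511194
C = S_0 * exp(-qT) * N(d1) - K * exp(-rT) * N(d2)
N(d1) = 0.56711152; N(d2) = 0.36490893
C = 50.8500 * 0.98511194 * 0.56711152 - 53.0500 * 0.98807171 * 0.36490893 = 9.2808

Answer: Price = 9.2808


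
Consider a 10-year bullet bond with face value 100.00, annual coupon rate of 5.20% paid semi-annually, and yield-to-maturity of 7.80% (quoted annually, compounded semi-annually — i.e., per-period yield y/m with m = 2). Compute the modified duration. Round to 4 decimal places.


Answer: Modified duration = 7.3783

Derivation:
Coupon per period c = face * coupon_rate / m = 2.600000
Periods per year m = 2; per-period yield y/m = 0.039000
Number of cashflows N = 20
Cashflows (t years, CF_t, discount factor 1/(1+y/m)^(m*t), PV):
  t = 0.5000: CF_t = 2.600000, DF = 0.962464, PV = 2.502406
  t = 1.0000: CF_t = 2.600000, DF = 0.926337, PV = 2.408476
  t = 1.5000: CF_t = 2.600000, DF = 0.891566, PV = 2.318071
  t = 2.0000: CF_t = 2.600000, DF = 0.858100, PV = 2.231060
  t = 2.5000: CF_t = 2.600000, DF = 0.825890, PV = 2.147314
  t = 3.0000: CF_t = 2.600000, DF = 0.794889, PV = 2.066712
  t = 3.5000: CF_t = 2.600000, DF = 0.765052, PV = 1.989136
  t = 4.0000: CF_t = 2.600000, DF = 0.736335, PV = 1.914472
  t = 4.5000: CF_t = 2.600000, DF = 0.708696, PV = 1.842610
  t = 5.0000: CF_t = 2.600000, DF = 0.682094, PV = 1.773446
  t = 5.5000: CF_t = 2.600000, DF = 0.656491, PV = 1.706877
  t = 6.0000: CF_t = 2.600000, DF = 0.631849, PV = 1.642808
  t = 6.5000: CF_t = 2.600000, DF = 0.608132, PV = 1.581143
  t = 7.0000: CF_t = 2.600000, DF = 0.585305, PV = 1.521793
  t = 7.5000: CF_t = 2.600000, DF = 0.563335, PV = 1.464671
  t = 8.0000: CF_t = 2.600000, DF = 0.542190, PV = 1.409693
  t = 8.5000: CF_t = 2.600000, DF = 0.521838, PV = 1.356779
  t = 9.0000: CF_t = 2.600000, DF = 0.502250, PV = 1.305851
  t = 9.5000: CF_t = 2.600000, DF = 0.483398, PV = 1.256834
  t = 10.0000: CF_t = 102.600000, DF = 0.465253, PV = 47.734943
Price P = sum_t PV_t = 82.175095
First compute Macaulay numerator sum_t t * PV_t:
  t * PV_t at t = 0.5000: 1.251203
  t * PV_t at t = 1.0000: 2.408476
  t * PV_t at t = 1.5000: 3.477106
  t * PV_t at t = 2.0000: 4.462119
  t * PV_t at t = 2.5000: 5.368286
  t * PV_t at t = 3.0000: 6.200137
  t * PV_t at t = 3.5000: 6.961977
  t * PV_t at t = 4.0000: 7.657887
  t * PV_t at t = 4.5000: 8.291745
  t * PV_t at t = 5.0000: 8.867228
  t * PV_t at t = 5.5000: 9.387826
  t * PV_t at t = 6.0000: 9.856847
  t * PV_t at t = 6.5000: 10.277431
  t * PV_t at t = 7.0000: 10.652553
  t * PV_t at t = 7.5000: 10.985034
  t * PV_t at t = 8.0000: 11.277545
  t * PV_t at t = 8.5000: 11.532620
  t * PV_t at t = 9.0000: 11.752655
  t * PV_t at t = 9.5000: 11.939924
  t * PV_t at t = 10.0000: 477.349431
Macaulay duration D = 629.958031 / 82.175095 = 7.666046
Modified duration = D / (1 + y/m) = 7.666046 / (1 + 0.039000) = 7.378292


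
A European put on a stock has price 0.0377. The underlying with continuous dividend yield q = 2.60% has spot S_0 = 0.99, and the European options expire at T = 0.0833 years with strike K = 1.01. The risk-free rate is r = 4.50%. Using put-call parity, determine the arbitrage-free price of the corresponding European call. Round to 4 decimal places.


Put-call parity: C - P = S_0 * exp(-qT) - K * exp(-rT).
S_0 * exp(-qT) = 0.9900 * 0.99783654 = 0.98785818
K * exp(-rT) = 1.0100 * 0.99625852 = 1.00622110
C = P + S*exp(-qT) - K*exp(-rT)
C = 0.0377 + 0.98785818 - 1.00622110 = 0.0193

Answer: Call price = 0.0193


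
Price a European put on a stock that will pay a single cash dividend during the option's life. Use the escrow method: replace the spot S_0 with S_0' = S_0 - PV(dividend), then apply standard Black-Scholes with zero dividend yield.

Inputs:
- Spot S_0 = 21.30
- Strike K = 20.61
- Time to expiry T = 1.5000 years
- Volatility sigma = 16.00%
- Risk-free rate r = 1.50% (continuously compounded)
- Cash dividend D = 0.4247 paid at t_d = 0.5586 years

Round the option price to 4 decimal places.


Answer: Price = 1.2636

Derivation:
PV(D) = D * exp(-r * t_d) = 0.4247 * 0.99165601 = 0.42115631
S_0' = S_0 - PV(D) = 21.3000 - 0.42115631 = 20.87884369
d1 = (ln(S_0'/K) + (r + sigma^2/2)*T) / (sigma*sqrt(T)) = 0.27893558
d2 = d1 - sigma*sqrt(T) = 0.08297640
exp(-rT) = 0.97775124
N(-d1) = 0.39014713; N(-d2) = 0.46693515
P = K * exp(-rT) * N(-d2) - S_0' * N(-d1) = 20.6100 * 0.97775124 * 0.46693515 - 20.87884369 * 0.39014713 = 1.2636


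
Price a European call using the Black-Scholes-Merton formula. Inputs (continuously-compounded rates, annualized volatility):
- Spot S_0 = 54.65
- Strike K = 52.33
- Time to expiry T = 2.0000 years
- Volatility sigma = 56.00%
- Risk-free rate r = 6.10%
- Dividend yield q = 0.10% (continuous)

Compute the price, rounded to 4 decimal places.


Answer: Price = 19.9485

Derivation:
d1 = (ln(S/K) + (r - q + 0.5*sigma^2) * T) / (sigma * sqrt(T)) = 0.60227744
d2 = d1 - sigma * sqrt(T) = -0.18968216
exp(-rT) = 0.88514837; exp(-qT) = 0.99800200
C = S_0 * exp(-qT) * N(d1) - K * exp(-rT) * N(d2)
N(d1) = 0.72650526; N(d2) = 0.42477910
C = 54.6500 * 0.99800200 * 0.72650526 - 52.3300 * 0.88514837 * 0.42477910 = 19.9485


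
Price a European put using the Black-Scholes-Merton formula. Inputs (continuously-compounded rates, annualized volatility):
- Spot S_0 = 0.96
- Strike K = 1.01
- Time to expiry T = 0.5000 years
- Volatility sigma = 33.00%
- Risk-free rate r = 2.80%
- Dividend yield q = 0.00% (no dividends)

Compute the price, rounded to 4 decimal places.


d1 = (ln(S/K) + (r - q + 0.5*sigma^2) * T) / (sigma * sqrt(T)) = -0.04091502
d2 = d1 - sigma * sqrt(T) = -0.27426026
exp(-rT) = 0.98609754; exp(-qT) = 1.00000000
P = K * exp(-rT) * N(-d2) - S_0 * exp(-qT) * N(-d1)
N(-d1) = 0.51631818; N(-d2) = 0.60805769
P = 1.0100 * 0.98609754 * 0.60805769 - 0.9600 * 1.00000000 * 0.51631818 = 0.1099

Answer: Price = 0.1099


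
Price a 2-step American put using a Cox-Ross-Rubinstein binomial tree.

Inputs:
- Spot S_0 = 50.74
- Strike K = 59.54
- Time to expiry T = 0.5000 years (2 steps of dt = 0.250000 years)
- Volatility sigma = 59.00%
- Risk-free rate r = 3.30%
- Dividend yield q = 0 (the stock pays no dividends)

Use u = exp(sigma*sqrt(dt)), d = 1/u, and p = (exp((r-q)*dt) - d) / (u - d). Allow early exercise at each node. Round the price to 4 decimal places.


Answer: Price = V(0,0) = 14.2070

Derivation:
dt = T/N = 0.250000
u = exp(sigma*sqrt(dt)) = 1.343126; d = 1/u = 0.744532
p = (exp((r-q)*dt) - d) / (u - d) = 0.440620
Discount per step: exp(-r*dt) = 0.991784
Stock lattice S(k, i) with i counting down-moves:
  k=0: S(0,0) = 50.7400
  k=1: S(1,0) = 68.1502; S(1,1) = 37.7775
  k=2: S(2,0) = 91.5344; S(2,1) = 50.7400; S(2,2) = 28.1266
Terminal payoffs V(N, i) = max(K - S_T, 0):
  V(2,0) = 0.000000; V(2,1) = 8.800000; V(2,2) = 31.413434
Backward induction: V(k, i) = exp(-r*dt) * [p * V(k+1, i) + (1-p) * V(k+1, i+1)]; then take max(V_cont, immediate exercise) for American.
  V(1,0) = exp(-r*dt) * [p*0.000000 + (1-p)*8.800000] = 4.882104; exercise = 0.000000; V(1,0) = max -> 4.882104
  V(1,1) = exp(-r*dt) * [p*8.800000 + (1-p)*31.413434] = 21.273283; exercise = 21.762467; V(1,1) = max -> 21.762467
  V(0,0) = exp(-r*dt) * [p*4.882104 + (1-p)*21.762467] = 14.206958; exercise = 8.800000; V(0,0) = max -> 14.206958


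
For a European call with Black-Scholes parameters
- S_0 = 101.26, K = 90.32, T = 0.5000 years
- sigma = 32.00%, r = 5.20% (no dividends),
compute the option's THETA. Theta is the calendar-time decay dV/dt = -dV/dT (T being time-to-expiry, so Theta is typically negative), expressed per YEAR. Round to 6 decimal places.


Answer: Theta = -10.161221

Derivation:
d1 = 0.7333251812; d2 = 0.5070510112
phi(d1) = 0.3048847496; exp(-qT) = 1.0000000000; exp(-rT) = 0.9743350896
Theta = -S*exp(-qT)*phi(d1)*sigma/(2*sqrt(T)) - r*K*exp(-rT)*N(d2) + q*S*exp(-qT)*N(d1)
N(d1) = 0.7683199399; N(d2) = 0.6939404866; sqrt(T) = 0.7071067812
Term 1 = -101.2600 * 1.0000000000 * 0.3048847496 * 0.3200 / (2 * 0.7071067812) = -6.9856786704
Term 2 = -0.0520 * 90.3200 * 0.9743350896 * 0.6939404866 = -3.1755418624
Term 3 = 0 (no dividend yield, q = 0)
Theta = -6.9856786704 + (-3.1755418624) + (0.0000000000) = -10.161221


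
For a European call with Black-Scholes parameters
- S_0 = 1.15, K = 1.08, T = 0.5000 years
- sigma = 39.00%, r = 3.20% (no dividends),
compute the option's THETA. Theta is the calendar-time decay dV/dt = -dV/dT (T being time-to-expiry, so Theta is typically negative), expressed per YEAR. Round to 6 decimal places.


d1 = 0.4236327538; d2 = 0.1478611091
phi(d1) = 0.3647033891; exp(-qT) = 1.0000000000; exp(-rT) = 0.9841273201
Theta = -S*exp(-qT)*phi(d1)*sigma/(2*sqrt(T)) - r*K*exp(-rT)*N(d2) + q*S*exp(-qT)*N(d1)
N(d1) = 0.6640831678; N(d2) = 0.5587738094; sqrt(T) = 0.7071067812
Term 1 = -1.1500 * 1.0000000000 * 0.3647033891 * 0.3900 / (2 * 0.7071067812) = -0.1156610814
Term 2 = -0.0320 * 1.0800 * 0.9841273201 * 0.5587738094 = -0.0190047020
Term 3 = 0 (no dividend yield, q = 0)
Theta = -0.1156610814 + (-0.0190047020) + (0.0000000000) = -0.134666

Answer: Theta = -0.134666


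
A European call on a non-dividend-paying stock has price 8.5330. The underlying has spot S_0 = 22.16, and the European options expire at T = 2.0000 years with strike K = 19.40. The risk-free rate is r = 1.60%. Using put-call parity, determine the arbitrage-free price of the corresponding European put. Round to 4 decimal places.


Put-call parity: C - P = S_0 * exp(-qT) - K * exp(-rT).
S_0 * exp(-qT) = 22.1600 * 1.00000000 = 22.16000000
K * exp(-rT) = 19.4000 * 0.96850658 = 18.78902769
P = C - S*exp(-qT) + K*exp(-rT)
P = 8.5330 - 22.16000000 + 18.78902769 = 5.1620

Answer: Put price = 5.1620


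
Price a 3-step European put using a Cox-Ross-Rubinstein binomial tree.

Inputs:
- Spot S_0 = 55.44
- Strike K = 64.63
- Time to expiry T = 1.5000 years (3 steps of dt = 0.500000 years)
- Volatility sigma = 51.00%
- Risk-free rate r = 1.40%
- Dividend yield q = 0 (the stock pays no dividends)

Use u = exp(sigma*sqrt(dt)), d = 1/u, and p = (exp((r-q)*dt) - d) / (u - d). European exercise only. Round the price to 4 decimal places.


dt = T/N = 0.500000
u = exp(sigma*sqrt(dt)) = 1.434225; d = 1/u = 0.697241
p = (exp((r-q)*dt) - d) / (u - d) = 0.420340
Discount per step: exp(-r*dt) = 0.993024
Stock lattice S(k, i) with i counting down-moves:
  k=0: S(0,0) = 55.4400
  k=1: S(1,0) = 79.5134; S(1,1) = 38.6550
  k=2: S(2,0) = 114.0401; S(2,1) = 55.4400; S(2,2) = 26.9519
  k=3: S(3,0) = 163.5592; S(3,1) = 79.5134; S(3,2) = 38.6550; S(3,3) = 18.7919
Terminal payoffs V(N, i) = max(K - S_T, 0):
  V(3,0) = 0.000000; V(3,1) = 0.000000; V(3,2) = 25.974970; V(3,3) = 45.838061
Backward induction: V(k, i) = exp(-r*dt) * [p * V(k+1, i) + (1-p) * V(k+1, i+1)].
  V(2,0) = exp(-r*dt) * [p*0.000000 + (1-p)*0.000000] = 0.000000
  V(2,1) = exp(-r*dt) * [p*0.000000 + (1-p)*25.974970] = 14.951625
  V(2,2) = exp(-r*dt) * [p*25.974970 + (1-p)*45.838061] = 37.227306
  V(1,0) = exp(-r*dt) * [p*0.000000 + (1-p)*14.951625] = 8.606404
  V(1,1) = exp(-r*dt) * [p*14.951625 + (1-p)*37.227306] = 27.669582
  V(0,0) = exp(-r*dt) * [p*8.606404 + (1-p)*27.669582] = 19.519452

Answer: Price = V(0,0) = 19.5195


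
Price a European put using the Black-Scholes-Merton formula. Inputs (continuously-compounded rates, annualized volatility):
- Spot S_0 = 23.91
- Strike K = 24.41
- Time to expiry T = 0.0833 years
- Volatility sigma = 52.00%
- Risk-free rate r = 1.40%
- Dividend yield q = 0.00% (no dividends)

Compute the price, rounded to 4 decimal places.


d1 = (ln(S/K) + (r - q + 0.5*sigma^2) * T) / (sigma * sqrt(T)) = -0.05508852
d2 = d1 - sigma * sqrt(T) = -0.20516957
exp(-rT) = 0.99883448; exp(-qT) = 1.00000000
P = K * exp(-rT) * N(-d2) - S_0 * exp(-qT) * N(-d1)
N(-d1) = 0.52196603; N(-d2) = 0.58128018
P = 24.4100 * 0.99883448 * 0.58128018 - 23.9100 * 1.00000000 * 0.52196603 = 1.6923

Answer: Price = 1.6923


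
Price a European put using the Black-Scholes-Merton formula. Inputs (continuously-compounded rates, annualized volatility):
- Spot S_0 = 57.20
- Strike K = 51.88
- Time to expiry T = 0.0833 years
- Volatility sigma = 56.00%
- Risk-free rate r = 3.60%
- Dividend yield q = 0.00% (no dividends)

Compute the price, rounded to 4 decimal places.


d1 = (ln(S/K) + (r - q + 0.5*sigma^2) * T) / (sigma * sqrt(T)) = 0.70335813
d2 = d1 - sigma * sqrt(T) = 0.54173239
exp(-rT) = 0.99700569; exp(-qT) = 1.00000000
P = K * exp(-rT) * N(-d2) - S_0 * exp(-qT) * N(-d1)
N(-d1) = 0.24091630; N(-d2) = 0.29400144
P = 51.8800 * 0.99700569 * 0.29400144 - 57.2000 * 1.00000000 * 0.24091630 = 1.4267

Answer: Price = 1.4267


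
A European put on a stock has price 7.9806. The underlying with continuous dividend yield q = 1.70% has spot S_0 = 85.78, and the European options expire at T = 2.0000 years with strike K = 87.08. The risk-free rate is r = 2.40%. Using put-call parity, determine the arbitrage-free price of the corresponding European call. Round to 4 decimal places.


Put-call parity: C - P = S_0 * exp(-qT) - K * exp(-rT).
S_0 * exp(-qT) = 85.7800 * 0.96657150 = 82.91250367
K * exp(-rT) = 87.0800 * 0.95313379 = 82.99889018
C = P + S*exp(-qT) - K*exp(-rT)
C = 7.9806 + 82.91250367 - 82.99889018 = 7.8942

Answer: Call price = 7.8942


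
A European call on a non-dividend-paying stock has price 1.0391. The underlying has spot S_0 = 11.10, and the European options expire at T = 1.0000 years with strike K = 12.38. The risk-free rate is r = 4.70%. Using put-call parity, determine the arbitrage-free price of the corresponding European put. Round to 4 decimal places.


Answer: Put price = 1.7507

Derivation:
Put-call parity: C - P = S_0 * exp(-qT) - K * exp(-rT).
S_0 * exp(-qT) = 11.1000 * 1.00000000 = 11.10000000
K * exp(-rT) = 12.3800 * 0.95408740 = 11.81160198
P = C - S*exp(-qT) + K*exp(-rT)
P = 1.0391 - 11.10000000 + 11.81160198 = 1.7507


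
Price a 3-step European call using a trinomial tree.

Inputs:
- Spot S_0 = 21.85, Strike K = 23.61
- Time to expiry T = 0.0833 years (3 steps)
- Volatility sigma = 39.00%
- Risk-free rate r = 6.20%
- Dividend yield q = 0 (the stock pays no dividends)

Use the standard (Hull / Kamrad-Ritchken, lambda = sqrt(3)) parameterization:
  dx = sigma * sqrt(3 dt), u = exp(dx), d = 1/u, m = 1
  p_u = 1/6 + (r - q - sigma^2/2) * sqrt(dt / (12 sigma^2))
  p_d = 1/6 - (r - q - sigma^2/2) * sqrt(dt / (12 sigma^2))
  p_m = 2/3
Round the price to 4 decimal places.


Answer: Price = V(0,0) = 0.4307

Derivation:
dt = T/N = 0.027767; dx = sigma*sqrt(3*dt) = 0.112561
u = exp(dx) = 1.119140; d = 1/u = 0.893543
p_u = 0.164934, p_m = 0.666667, p_d = 0.168400
Discount per step: exp(-r*dt) = 0.998280
Stock lattice S(k, j) with j the centered position index:
  k=0: S(0,+0) = 21.8500
  k=1: S(1,-1) = 19.5239; S(1,+0) = 21.8500; S(1,+1) = 24.4532
  k=2: S(2,-2) = 17.4455; S(2,-1) = 19.5239; S(2,+0) = 21.8500; S(2,+1) = 24.4532; S(2,+2) = 27.3666
  k=3: S(3,-3) = 15.5883; S(3,-2) = 17.4455; S(3,-1) = 19.5239; S(3,+0) = 21.8500; S(3,+1) = 24.4532; S(3,+2) = 27.3666; S(3,+3) = 30.6270
Terminal payoffs V(N, j) = max(S_T - K, 0):
  V(3,-3) = 0.000000; V(3,-2) = 0.000000; V(3,-1) = 0.000000; V(3,+0) = 0.000000; V(3,+1) = 0.843215; V(3,+2) = 3.756578; V(3,+3) = 7.017040
Backward induction: V(k, j) = exp(-r*dt) * [p_u * V(k+1, j+1) + p_m * V(k+1, j) + p_d * V(k+1, j-1)]
  V(2,-2) = exp(-r*dt) * [p_u*0.000000 + p_m*0.000000 + p_d*0.000000] = 0.000000
  V(2,-1) = exp(-r*dt) * [p_u*0.000000 + p_m*0.000000 + p_d*0.000000] = 0.000000
  V(2,+0) = exp(-r*dt) * [p_u*0.843215 + p_m*0.000000 + p_d*0.000000] = 0.138835
  V(2,+1) = exp(-r*dt) * [p_u*3.756578 + p_m*0.843215 + p_d*0.000000] = 1.179697
  V(2,+2) = exp(-r*dt) * [p_u*7.017040 + p_m*3.756578 + p_d*0.843215] = 3.797186
  V(1,-1) = exp(-r*dt) * [p_u*0.138835 + p_m*0.000000 + p_d*0.000000] = 0.022859
  V(1,+0) = exp(-r*dt) * [p_u*1.179697 + p_m*0.138835 + p_d*0.000000] = 0.286635
  V(1,+1) = exp(-r*dt) * [p_u*3.797186 + p_m*1.179697 + p_d*0.138835] = 1.433659
  V(0,+0) = exp(-r*dt) * [p_u*1.433659 + p_m*0.286635 + p_d*0.022859] = 0.430656


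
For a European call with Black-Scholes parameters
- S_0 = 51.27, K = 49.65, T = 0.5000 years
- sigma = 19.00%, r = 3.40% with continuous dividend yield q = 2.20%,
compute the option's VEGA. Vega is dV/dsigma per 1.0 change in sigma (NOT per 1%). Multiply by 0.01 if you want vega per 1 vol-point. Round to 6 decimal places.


d1 = 0.3508172246; d2 = 0.2164669361
phi(d1) = 0.3751329075; exp(-qT) = 0.9890602788; exp(-rT) = 0.9831436846
Vega = S * exp(-qT) * phi(d1) * sqrt(T) = 51.2700 * 0.9890602788 * 0.3751329075 * 0.7071067812 = 13.451052

Answer: Vega = 13.451052


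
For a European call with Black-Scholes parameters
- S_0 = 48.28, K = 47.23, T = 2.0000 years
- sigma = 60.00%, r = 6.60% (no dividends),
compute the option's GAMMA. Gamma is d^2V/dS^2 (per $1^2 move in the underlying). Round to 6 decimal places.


d1 = 0.6057407995; d2 = -0.2427873380
phi(d1) = 0.3320733199; exp(-qT) = 1.0000000000; exp(-rT) = 0.8763409951
Gamma = exp(-qT) * phi(d1) / (S * sigma * sqrt(T)) = 1.0000000000 * 0.3320733199 / (48.2800 * 0.6000 * 1.4142135624) = 0.008106

Answer: Gamma = 0.008106


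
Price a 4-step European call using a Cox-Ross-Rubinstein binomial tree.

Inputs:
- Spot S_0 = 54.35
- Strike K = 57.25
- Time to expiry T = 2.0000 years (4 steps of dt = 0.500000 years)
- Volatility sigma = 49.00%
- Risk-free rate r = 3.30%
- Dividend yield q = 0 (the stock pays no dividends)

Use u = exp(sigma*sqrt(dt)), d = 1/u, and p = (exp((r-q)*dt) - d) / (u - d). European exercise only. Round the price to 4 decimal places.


dt = T/N = 0.500000
u = exp(sigma*sqrt(dt)) = 1.414084; d = 1/u = 0.707171
p = (exp((r-q)*dt) - d) / (u - d) = 0.437770
Discount per step: exp(-r*dt) = 0.983635
Stock lattice S(k, i) with i counting down-moves:
  k=0: S(0,0) = 54.3500
  k=1: S(1,0) = 76.8555; S(1,1) = 38.4348
  k=2: S(2,0) = 108.6802; S(2,1) = 54.3500; S(2,2) = 27.1800
  k=3: S(3,0) = 153.6829; S(3,1) = 76.8555; S(3,2) = 38.4348; S(3,3) = 19.2209
  k=4: S(4,0) = 217.3206; S(4,1) = 108.6802; S(4,2) = 54.3500; S(4,3) = 27.1800; S(4,4) = 13.5925
Terminal payoffs V(N, i) = max(S_T - K, 0):
  V(4,0) = 160.070648; V(4,1) = 51.430160; V(4,2) = 0.000000; V(4,3) = 0.000000; V(4,4) = 0.000000
Backward induction: V(k, i) = exp(-r*dt) * [p * V(k+1, i) + (1-p) * V(k+1, i+1)].
  V(3,0) = exp(-r*dt) * [p*160.070648 + (1-p)*51.430160] = 97.369804
  V(3,1) = exp(-r*dt) * [p*51.430160 + (1-p)*0.000000] = 22.146151
  V(3,2) = exp(-r*dt) * [p*0.000000 + (1-p)*0.000000] = 0.000000
  V(3,3) = exp(-r*dt) * [p*0.000000 + (1-p)*0.000000] = 0.000000
  V(2,0) = exp(-r*dt) * [p*97.369804 + (1-p)*22.146151] = 54.175517
  V(2,1) = exp(-r*dt) * [p*22.146151 + (1-p)*0.000000] = 9.536272
  V(2,2) = exp(-r*dt) * [p*0.000000 + (1-p)*0.000000] = 0.000000
  V(1,0) = exp(-r*dt) * [p*54.175517 + (1-p)*9.536272] = 28.602155
  V(1,1) = exp(-r*dt) * [p*9.536272 + (1-p)*0.000000] = 4.106379
  V(0,0) = exp(-r*dt) * [p*28.602155 + (1-p)*4.106379] = 14.587215

Answer: Price = V(0,0) = 14.5872


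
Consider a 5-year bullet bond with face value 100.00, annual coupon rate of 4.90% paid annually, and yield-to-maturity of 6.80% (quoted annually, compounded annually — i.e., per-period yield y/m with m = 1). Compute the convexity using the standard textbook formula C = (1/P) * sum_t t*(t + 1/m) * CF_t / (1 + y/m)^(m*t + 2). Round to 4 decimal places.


Answer: Convexity = 23.0517

Derivation:
Coupon per period c = face * coupon_rate / m = 4.900000
Periods per year m = 1; per-period yield y/m = 0.068000
Number of cashflows N = 5
Cashflows (t years, CF_t, discount factor 1/(1+y/m)^(m*t), PV):
  t = 1.0000: CF_t = 4.900000, DF = 0.936330, PV = 4.588015
  t = 2.0000: CF_t = 4.900000, DF = 0.876713, PV = 4.295894
  t = 3.0000: CF_t = 4.900000, DF = 0.820892, PV = 4.022373
  t = 4.0000: CF_t = 4.900000, DF = 0.768626, PV = 3.766267
  t = 5.0000: CF_t = 104.900000, DF = 0.719687, PV = 75.495180
Price P = sum_t PV_t = 92.167729
Convexity numerator sum_t t*(t + 1/m) * CF_t / (1+y/m)^(m*t + 2):
  t = 1.0000: term = 8.044746
  t = 2.0000: term = 22.597600
  t = 3.0000: term = 42.317603
  t = 4.0000: term = 66.038707
  t = 5.0000: term = 1985.628392
Convexity = (1/P) * sum = 2124.627048 / 92.167729 = 23.051746


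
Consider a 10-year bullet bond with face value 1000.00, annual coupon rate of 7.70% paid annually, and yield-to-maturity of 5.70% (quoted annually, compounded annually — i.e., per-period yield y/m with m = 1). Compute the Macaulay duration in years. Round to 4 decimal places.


Coupon per period c = face * coupon_rate / m = 77.000000
Periods per year m = 1; per-period yield y/m = 0.057000
Number of cashflows N = 10
Cashflows (t years, CF_t, discount factor 1/(1+y/m)^(m*t), PV):
  t = 1.0000: CF_t = 77.000000, DF = 0.946074, PV = 72.847682
  t = 2.0000: CF_t = 77.000000, DF = 0.895056, PV = 68.919283
  t = 3.0000: CF_t = 77.000000, DF = 0.846789, PV = 65.202728
  t = 4.0000: CF_t = 77.000000, DF = 0.801125, PV = 61.686592
  t = 5.0000: CF_t = 77.000000, DF = 0.757923, PV = 58.360068
  t = 6.0000: CF_t = 77.000000, DF = 0.717051, PV = 55.212931
  t = 7.0000: CF_t = 77.000000, DF = 0.678383, PV = 52.235507
  t = 8.0000: CF_t = 77.000000, DF = 0.641801, PV = 49.418644
  t = 9.0000: CF_t = 77.000000, DF = 0.607191, PV = 46.753684
  t = 10.0000: CF_t = 1077.000000, DF = 0.574447, PV = 618.679649
Price P = sum_t PV_t = 1149.316767
Macaulay numerator sum_t t * PV_t:
  t * PV_t at t = 1.0000: 72.847682
  t * PV_t at t = 2.0000: 137.838566
  t * PV_t at t = 3.0000: 195.608183
  t * PV_t at t = 4.0000: 246.746367
  t * PV_t at t = 5.0000: 291.800340
  t * PV_t at t = 6.0000: 331.277585
  t * PV_t at t = 7.0000: 365.648549
  t * PV_t at t = 8.0000: 395.349154
  t * PV_t at t = 9.0000: 420.783158
  t * PV_t at t = 10.0000: 6186.796487
Macaulay duration D = (sum_t t * PV_t) / P = 8644.696070 / 1149.316767 = 7.521596

Answer: Macaulay duration = 7.5216 years


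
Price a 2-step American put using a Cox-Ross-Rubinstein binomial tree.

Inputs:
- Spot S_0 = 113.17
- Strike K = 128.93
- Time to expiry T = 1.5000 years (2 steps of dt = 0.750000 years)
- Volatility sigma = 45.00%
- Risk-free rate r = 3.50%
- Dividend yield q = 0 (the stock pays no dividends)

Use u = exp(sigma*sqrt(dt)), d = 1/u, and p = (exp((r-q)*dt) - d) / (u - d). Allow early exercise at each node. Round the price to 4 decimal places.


Answer: Price = V(0,0) = 32.3501

Derivation:
dt = T/N = 0.750000
u = exp(sigma*sqrt(dt)) = 1.476555; d = 1/u = 0.677252
p = (exp((r-q)*dt) - d) / (u - d) = 0.437063
Discount per step: exp(-r*dt) = 0.974092
Stock lattice S(k, i) with i counting down-moves:
  k=0: S(0,0) = 113.1700
  k=1: S(1,0) = 167.1017; S(1,1) = 76.6446
  k=2: S(2,0) = 246.7348; S(2,1) = 113.1700; S(2,2) = 51.9078
Terminal payoffs V(N, i) = max(K - S_T, 0):
  V(2,0) = 0.000000; V(2,1) = 15.760000; V(2,2) = 77.022242
Backward induction: V(k, i) = exp(-r*dt) * [p * V(k+1, i) + (1-p) * V(k+1, i+1)]; then take max(V_cont, immediate exercise) for American.
  V(1,0) = exp(-r*dt) * [p*0.000000 + (1-p)*15.760000] = 8.642034; exercise = 0.000000; V(1,0) = max -> 8.642034
  V(1,1) = exp(-r*dt) * [p*15.760000 + (1-p)*77.022242] = 48.944981; exercise = 52.285359; V(1,1) = max -> 52.285359
  V(0,0) = exp(-r*dt) * [p*8.642034 + (1-p)*52.285359] = 32.350055; exercise = 15.760000; V(0,0) = max -> 32.350055


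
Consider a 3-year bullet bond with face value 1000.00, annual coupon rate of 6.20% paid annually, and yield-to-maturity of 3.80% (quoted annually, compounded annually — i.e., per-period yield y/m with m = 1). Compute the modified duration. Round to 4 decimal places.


Answer: Modified duration = 2.7303

Derivation:
Coupon per period c = face * coupon_rate / m = 62.000000
Periods per year m = 1; per-period yield y/m = 0.038000
Number of cashflows N = 3
Cashflows (t years, CF_t, discount factor 1/(1+y/m)^(m*t), PV):
  t = 1.0000: CF_t = 62.000000, DF = 0.963391, PV = 59.730250
  t = 2.0000: CF_t = 62.000000, DF = 0.928122, PV = 57.543594
  t = 3.0000: CF_t = 1062.000000, DF = 0.894145, PV = 949.581962
Price P = sum_t PV_t = 1066.855806
First compute Macaulay numerator sum_t t * PV_t:
  t * PV_t at t = 1.0000: 59.730250
  t * PV_t at t = 2.0000: 115.087188
  t * PV_t at t = 3.0000: 2848.745885
Macaulay duration D = 3023.563324 / 1066.855806 = 2.834088
Modified duration = D / (1 + y/m) = 2.834088 / (1 + 0.038000) = 2.730335


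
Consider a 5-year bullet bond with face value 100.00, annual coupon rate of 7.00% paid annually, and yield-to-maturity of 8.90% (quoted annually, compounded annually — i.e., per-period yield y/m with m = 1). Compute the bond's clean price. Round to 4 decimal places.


Coupon per period c = face * coupon_rate / m = 7.000000
Periods per year m = 1; per-period yield y/m = 0.089000
Number of cashflows N = 5
Cashflows (t years, CF_t, discount factor 1/(1+y/m)^(m*t), PV):
  t = 1.0000: CF_t = 7.000000, DF = 0.918274, PV = 6.427916
  t = 2.0000: CF_t = 7.000000, DF = 0.843226, PV = 5.902585
  t = 3.0000: CF_t = 7.000000, DF = 0.774313, PV = 5.420189
  t = 4.0000: CF_t = 7.000000, DF = 0.711031, PV = 4.977216
  t = 5.0000: CF_t = 107.000000, DF = 0.652921, PV = 69.862541
Price P = sum_t PV_t = 92.590447

Answer: Price = 92.5904


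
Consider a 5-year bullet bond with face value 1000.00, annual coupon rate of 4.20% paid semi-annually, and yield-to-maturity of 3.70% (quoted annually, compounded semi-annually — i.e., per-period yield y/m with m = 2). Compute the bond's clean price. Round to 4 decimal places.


Answer: Price = 1022.6337

Derivation:
Coupon per period c = face * coupon_rate / m = 21.000000
Periods per year m = 2; per-period yield y/m = 0.018500
Number of cashflows N = 10
Cashflows (t years, CF_t, discount factor 1/(1+y/m)^(m*t), PV):
  t = 0.5000: CF_t = 21.000000, DF = 0.981836, PV = 20.618557
  t = 1.0000: CF_t = 21.000000, DF = 0.964002, PV = 20.244042
  t = 1.5000: CF_t = 21.000000, DF = 0.946492, PV = 19.876330
  t = 2.0000: CF_t = 21.000000, DF = 0.929300, PV = 19.515297
  t = 2.5000: CF_t = 21.000000, DF = 0.912420, PV = 19.160822
  t = 3.0000: CF_t = 21.000000, DF = 0.895847, PV = 18.812785
  t = 3.5000: CF_t = 21.000000, DF = 0.879575, PV = 18.471070
  t = 4.0000: CF_t = 21.000000, DF = 0.863598, PV = 18.135562
  t = 4.5000: CF_t = 21.000000, DF = 0.847912, PV = 17.806149
  t = 5.0000: CF_t = 1021.000000, DF = 0.832510, PV = 849.993117
Price P = sum_t PV_t = 1022.633730


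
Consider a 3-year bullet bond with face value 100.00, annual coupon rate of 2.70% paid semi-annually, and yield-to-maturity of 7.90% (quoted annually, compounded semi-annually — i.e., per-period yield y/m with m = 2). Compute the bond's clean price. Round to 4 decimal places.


Answer: Price = 86.3482

Derivation:
Coupon per period c = face * coupon_rate / m = 1.350000
Periods per year m = 2; per-period yield y/m = 0.039500
Number of cashflows N = 6
Cashflows (t years, CF_t, discount factor 1/(1+y/m)^(m*t), PV):
  t = 0.5000: CF_t = 1.350000, DF = 0.962001, PV = 1.298701
  t = 1.0000: CF_t = 1.350000, DF = 0.925446, PV = 1.249352
  t = 1.5000: CF_t = 1.350000, DF = 0.890280, PV = 1.201878
  t = 2.0000: CF_t = 1.350000, DF = 0.856450, PV = 1.156208
  t = 2.5000: CF_t = 1.350000, DF = 0.823906, PV = 1.112273
  t = 3.0000: CF_t = 101.350000, DF = 0.792598, PV = 80.329819
Price P = sum_t PV_t = 86.348231


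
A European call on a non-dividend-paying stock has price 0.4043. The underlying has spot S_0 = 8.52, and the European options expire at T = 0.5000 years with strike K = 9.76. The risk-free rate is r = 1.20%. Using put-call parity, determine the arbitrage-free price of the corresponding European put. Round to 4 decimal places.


Answer: Put price = 1.5859

Derivation:
Put-call parity: C - P = S_0 * exp(-qT) - K * exp(-rT).
S_0 * exp(-qT) = 8.5200 * 1.00000000 = 8.52000000
K * exp(-rT) = 9.7600 * 0.99401796 = 9.70161533
P = C - S*exp(-qT) + K*exp(-rT)
P = 0.4043 - 8.52000000 + 9.70161533 = 1.5859


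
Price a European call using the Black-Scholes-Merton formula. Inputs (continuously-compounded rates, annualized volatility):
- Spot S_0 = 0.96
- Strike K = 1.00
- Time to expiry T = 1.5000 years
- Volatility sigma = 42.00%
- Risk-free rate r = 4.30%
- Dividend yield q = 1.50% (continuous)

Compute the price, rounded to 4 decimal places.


Answer: Price = 0.1910

Derivation:
d1 = (ln(S/K) + (r - q + 0.5*sigma^2) * T) / (sigma * sqrt(T)) = 0.25948651
d2 = d1 - sigma * sqrt(T) = -0.25490633
exp(-rT) = 0.93753611; exp(-qT) = 0.97775124
C = S_0 * exp(-qT) * N(d1) - K * exp(-rT) * N(d2)
N(d1) = 0.60237006; N(d2) = 0.39939772
C = 0.9600 * 0.97775124 * 0.60237006 - 1.0000 * 0.93753611 * 0.39939772 = 0.1910


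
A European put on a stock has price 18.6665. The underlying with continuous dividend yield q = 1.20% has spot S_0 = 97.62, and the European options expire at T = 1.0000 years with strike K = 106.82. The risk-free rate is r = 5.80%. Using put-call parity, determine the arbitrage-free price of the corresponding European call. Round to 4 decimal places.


Answer: Call price = 14.3214

Derivation:
Put-call parity: C - P = S_0 * exp(-qT) - K * exp(-rT).
S_0 * exp(-qT) = 97.6200 * 0.98807171 = 96.45556061
K * exp(-rT) = 106.8200 * 0.94364995 = 100.80068739
C = P + S*exp(-qT) - K*exp(-rT)
C = 18.6665 + 96.45556061 - 100.80068739 = 14.3214


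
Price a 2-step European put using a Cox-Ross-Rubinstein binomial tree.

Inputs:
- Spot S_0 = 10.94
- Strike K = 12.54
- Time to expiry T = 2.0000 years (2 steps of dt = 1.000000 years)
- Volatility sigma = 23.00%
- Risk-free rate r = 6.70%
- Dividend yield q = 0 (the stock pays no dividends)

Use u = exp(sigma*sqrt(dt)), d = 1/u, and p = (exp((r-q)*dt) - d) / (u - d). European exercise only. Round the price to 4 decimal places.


dt = T/N = 1.000000
u = exp(sigma*sqrt(dt)) = 1.258600; d = 1/u = 0.794534
p = (exp((r-q)*dt) - d) / (u - d) = 0.592074
Discount per step: exp(-r*dt) = 0.935195
Stock lattice S(k, i) with i counting down-moves:
  k=0: S(0,0) = 10.9400
  k=1: S(1,0) = 13.7691; S(1,1) = 8.6922
  k=2: S(2,0) = 17.3298; S(2,1) = 10.9400; S(2,2) = 6.9062
Terminal payoffs V(N, i) = max(K - S_T, 0):
  V(2,0) = 0.000000; V(2,1) = 1.600000; V(2,2) = 5.633757
Backward induction: V(k, i) = exp(-r*dt) * [p * V(k+1, i) + (1-p) * V(k+1, i+1)].
  V(1,0) = exp(-r*dt) * [p*0.000000 + (1-p)*1.600000] = 0.610384
  V(1,1) = exp(-r*dt) * [p*1.600000 + (1-p)*5.633757] = 3.035150
  V(0,0) = exp(-r*dt) * [p*0.610384 + (1-p)*3.035150] = 1.495852

Answer: Price = V(0,0) = 1.4959


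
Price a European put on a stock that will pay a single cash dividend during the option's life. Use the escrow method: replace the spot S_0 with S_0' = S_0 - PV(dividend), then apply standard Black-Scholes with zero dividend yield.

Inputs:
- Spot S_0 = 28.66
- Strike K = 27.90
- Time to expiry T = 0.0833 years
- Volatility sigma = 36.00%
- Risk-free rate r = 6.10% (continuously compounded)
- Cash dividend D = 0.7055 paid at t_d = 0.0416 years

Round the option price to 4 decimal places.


Answer: Price = 1.0580

Derivation:
PV(D) = D * exp(-r * t_d) = 0.7055 * 0.99746562 = 0.70371199
S_0' = S_0 - PV(D) = 28.6600 - 0.70371199 = 27.95628801
d1 = (ln(S_0'/K) + (r + sigma^2/2)*T) / (sigma*sqrt(T)) = 0.12025339
d2 = d1 - sigma*sqrt(T) = 0.01635113
exp(-rT) = 0.99493159
N(-d1) = 0.45214121; N(-d2) = 0.49347714
P = K * exp(-rT) * N(-d2) - S_0' * N(-d1) = 27.9000 * 0.99493159 * 0.49347714 - 27.95628801 * 0.45214121 = 1.0580


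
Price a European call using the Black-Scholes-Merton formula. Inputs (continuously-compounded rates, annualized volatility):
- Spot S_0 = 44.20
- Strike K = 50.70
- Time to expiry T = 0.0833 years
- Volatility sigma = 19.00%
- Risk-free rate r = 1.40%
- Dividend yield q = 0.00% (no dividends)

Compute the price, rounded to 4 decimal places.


d1 = (ln(S/K) + (r - q + 0.5*sigma^2) * T) / (sigma * sqrt(T)) = -2.45328170
d2 = d1 - sigma * sqrt(T) = -2.50811901
exp(-rT) = 0.99883448; exp(-qT) = 1.00000000
C = S_0 * exp(-qT) * N(d1) - K * exp(-rT) * N(d2)
N(d1) = 0.00707797; N(d2) = 0.00606879
C = 44.2000 * 1.00000000 * 0.00707797 - 50.7000 * 0.99883448 * 0.00606879 = 0.0055

Answer: Price = 0.0055


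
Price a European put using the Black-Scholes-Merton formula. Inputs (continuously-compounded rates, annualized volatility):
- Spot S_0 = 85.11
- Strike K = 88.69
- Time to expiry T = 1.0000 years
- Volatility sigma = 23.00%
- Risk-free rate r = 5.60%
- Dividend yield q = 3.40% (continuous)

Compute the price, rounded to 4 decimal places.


d1 = (ln(S/K) + (r - q + 0.5*sigma^2) * T) / (sigma * sqrt(T)) = 0.03151041
d2 = d1 - sigma * sqrt(T) = -0.19848959
exp(-rT) = 0.94553914; exp(-qT) = 0.96657150
P = K * exp(-rT) * N(-d2) - S_0 * exp(-qT) * N(-d1)
N(-d1) = 0.48743125; N(-d2) = 0.57866899
P = 88.6900 * 0.94553914 * 0.57866899 - 85.1100 * 0.96657150 * 0.48743125 = 8.4286

Answer: Price = 8.4286


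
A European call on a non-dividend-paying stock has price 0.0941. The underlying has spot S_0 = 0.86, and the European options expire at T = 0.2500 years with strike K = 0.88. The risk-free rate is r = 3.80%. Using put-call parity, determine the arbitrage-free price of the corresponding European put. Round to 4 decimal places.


Put-call parity: C - P = S_0 * exp(-qT) - K * exp(-rT).
S_0 * exp(-qT) = 0.8600 * 1.00000000 = 0.86000000
K * exp(-rT) = 0.8800 * 0.99054498 = 0.87167958
P = C - S*exp(-qT) + K*exp(-rT)
P = 0.0941 - 0.86000000 + 0.87167958 = 0.1058

Answer: Put price = 0.1058


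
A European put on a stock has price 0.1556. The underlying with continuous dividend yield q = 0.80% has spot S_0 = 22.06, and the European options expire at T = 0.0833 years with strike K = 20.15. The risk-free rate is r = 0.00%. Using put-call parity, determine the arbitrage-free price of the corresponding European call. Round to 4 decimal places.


Answer: Call price = 2.0509

Derivation:
Put-call parity: C - P = S_0 * exp(-qT) - K * exp(-rT).
S_0 * exp(-qT) = 22.0600 * 0.99933382 = 22.04530411
K * exp(-rT) = 20.1500 * 1.00000000 = 20.15000000
C = P + S*exp(-qT) - K*exp(-rT)
C = 0.1556 + 22.04530411 - 20.15000000 = 2.0509


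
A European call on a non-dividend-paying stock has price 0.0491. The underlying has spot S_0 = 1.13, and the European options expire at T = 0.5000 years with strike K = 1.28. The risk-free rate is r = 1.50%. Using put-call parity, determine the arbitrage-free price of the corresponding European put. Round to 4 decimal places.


Put-call parity: C - P = S_0 * exp(-qT) - K * exp(-rT).
S_0 * exp(-qT) = 1.1300 * 1.00000000 = 1.13000000
K * exp(-rT) = 1.2800 * 0.99252805 = 1.27043591
P = C - S*exp(-qT) + K*exp(-rT)
P = 0.0491 - 1.13000000 + 1.27043591 = 0.1895

Answer: Put price = 0.1895


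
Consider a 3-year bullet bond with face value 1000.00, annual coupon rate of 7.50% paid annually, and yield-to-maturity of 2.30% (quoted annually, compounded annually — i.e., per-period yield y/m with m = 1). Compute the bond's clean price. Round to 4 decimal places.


Coupon per period c = face * coupon_rate / m = 75.000000
Periods per year m = 1; per-period yield y/m = 0.023000
Number of cashflows N = 3
Cashflows (t years, CF_t, discount factor 1/(1+y/m)^(m*t), PV):
  t = 1.0000: CF_t = 75.000000, DF = 0.977517, PV = 73.313783
  t = 2.0000: CF_t = 75.000000, DF = 0.955540, PV = 71.665477
  t = 3.0000: CF_t = 1075.000000, DF = 0.934056, PV = 1004.110626
Price P = sum_t PV_t = 1149.089886

Answer: Price = 1149.0899


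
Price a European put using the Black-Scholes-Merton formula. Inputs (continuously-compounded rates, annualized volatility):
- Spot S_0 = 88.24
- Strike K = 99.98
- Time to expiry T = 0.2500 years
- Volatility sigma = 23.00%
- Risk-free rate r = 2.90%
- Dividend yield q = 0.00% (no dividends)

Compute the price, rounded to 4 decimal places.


d1 = (ln(S/K) + (r - q + 0.5*sigma^2) * T) / (sigma * sqrt(T)) = -0.96562862
d2 = d1 - sigma * sqrt(T) = -1.08062862
exp(-rT) = 0.99277622; exp(-qT) = 1.00000000
P = K * exp(-rT) * N(-d2) - S_0 * exp(-qT) * N(-d1)
N(-d1) = 0.83288498; N(-d2) = 0.86006883
P = 99.9800 * 0.99277622 * 0.86006883 - 88.2400 * 1.00000000 * 0.83288498 = 11.8747

Answer: Price = 11.8747


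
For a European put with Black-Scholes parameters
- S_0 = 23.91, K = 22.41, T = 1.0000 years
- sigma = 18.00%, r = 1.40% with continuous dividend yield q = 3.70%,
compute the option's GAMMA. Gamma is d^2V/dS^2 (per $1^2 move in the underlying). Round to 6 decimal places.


d1 = 0.3221638537; d2 = 0.1421638537
phi(d1) = 0.3787672769; exp(-qT) = 0.9636761353; exp(-rT) = 0.9860975443
Gamma = exp(-qT) * phi(d1) / (S * sigma * sqrt(T)) = 0.9636761353 * 0.3787672769 / (23.9100 * 0.1800 * 1.0000000000) = 0.084811

Answer: Gamma = 0.084811


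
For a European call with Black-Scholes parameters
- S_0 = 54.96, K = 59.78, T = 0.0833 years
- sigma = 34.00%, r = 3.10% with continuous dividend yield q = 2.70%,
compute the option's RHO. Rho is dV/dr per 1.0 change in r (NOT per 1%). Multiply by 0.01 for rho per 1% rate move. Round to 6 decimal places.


d1 = -0.8042152063; d2 = -0.9023451202
phi(d1) = 0.2887137454; exp(-qT) = 0.9977534273; exp(-rT) = 0.9974210313
N(d2) = 0.1834367821
Rho = K*T*exp(-rT)*N(d2) = 59.7800 * 0.0833 * 0.9974210313 * 0.1834367821 = 0.911100

Answer: Rho = 0.911100


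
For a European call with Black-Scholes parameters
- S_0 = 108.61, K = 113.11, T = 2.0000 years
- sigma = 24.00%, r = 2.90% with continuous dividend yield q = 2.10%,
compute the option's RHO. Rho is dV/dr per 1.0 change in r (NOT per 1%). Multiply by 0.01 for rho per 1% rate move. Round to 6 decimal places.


d1 = 0.0972351013; d2 = -0.2421761537
phi(d1) = 0.3970607983; exp(-qT) = 0.9588697806; exp(-rT) = 0.9436499474
N(d2) = 0.4043218359
Rho = K*T*exp(-rT)*N(d2) = 113.1100 * 2.0000 * 0.9436499474 * 0.4043218359 = 86.311590

Answer: Rho = 86.311590


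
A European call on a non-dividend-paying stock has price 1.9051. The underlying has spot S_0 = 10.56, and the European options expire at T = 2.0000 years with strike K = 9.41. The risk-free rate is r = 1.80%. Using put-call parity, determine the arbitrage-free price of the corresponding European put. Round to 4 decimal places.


Answer: Put price = 0.4224

Derivation:
Put-call parity: C - P = S_0 * exp(-qT) - K * exp(-rT).
S_0 * exp(-qT) = 10.5600 * 1.00000000 = 10.56000000
K * exp(-rT) = 9.4100 * 0.96464029 = 9.07726516
P = C - S*exp(-qT) + K*exp(-rT)
P = 1.9051 - 10.56000000 + 9.07726516 = 0.4224
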